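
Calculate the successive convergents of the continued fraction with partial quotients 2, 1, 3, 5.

2/1, 3/1, 11/4, 58/21

Using the convergent recurrence p_i = a_i*p_{i-1} + p_{i-2}, q_i = a_i*q_{i-1} + q_{i-2} with p_{-2}=0, p_{-1}=1, q_{-2}=1, q_{-1}=0:
  i=0: a_0=2, p_0 = 2*1 + 0 = 2, q_0 = 2*0 + 1 = 1.
  i=1: a_1=1, p_1 = 1*2 + 1 = 3, q_1 = 1*1 + 0 = 1.
  i=2: a_2=3, p_2 = 3*3 + 2 = 11, q_2 = 3*1 + 1 = 4.
  i=3: a_3=5, p_3 = 5*11 + 3 = 58, q_3 = 5*4 + 1 = 21.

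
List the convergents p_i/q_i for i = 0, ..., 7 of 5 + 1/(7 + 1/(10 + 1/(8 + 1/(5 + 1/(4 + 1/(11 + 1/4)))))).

5/1, 36/7, 365/71, 2956/575, 15145/2946, 63536/12359, 714041/138895, 2919700/567939

Using the convergent recurrence p_i = a_i*p_{i-1} + p_{i-2}, q_i = a_i*q_{i-1} + q_{i-2} with p_{-2}=0, p_{-1}=1, q_{-2}=1, q_{-1}=0:
  i=0: a_0=5, p_0 = 5*1 + 0 = 5, q_0 = 5*0 + 1 = 1.
  i=1: a_1=7, p_1 = 7*5 + 1 = 36, q_1 = 7*1 + 0 = 7.
  i=2: a_2=10, p_2 = 10*36 + 5 = 365, q_2 = 10*7 + 1 = 71.
  i=3: a_3=8, p_3 = 8*365 + 36 = 2956, q_3 = 8*71 + 7 = 575.
  i=4: a_4=5, p_4 = 5*2956 + 365 = 15145, q_4 = 5*575 + 71 = 2946.
  i=5: a_5=4, p_5 = 4*15145 + 2956 = 63536, q_5 = 4*2946 + 575 = 12359.
  i=6: a_6=11, p_6 = 11*63536 + 15145 = 714041, q_6 = 11*12359 + 2946 = 138895.
  i=7: a_7=4, p_7 = 4*714041 + 63536 = 2919700, q_7 = 4*138895 + 12359 = 567939.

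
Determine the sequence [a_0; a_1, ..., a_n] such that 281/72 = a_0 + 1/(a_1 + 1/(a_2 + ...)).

Run the Euclidean algorithm on 281 and 72; the successive quotients are the partial quotients a_0, a_1, ... (each step inverts the fractional part left over by the previous one):
  281 = 3*72 + 65, so a_0 = 3.
  72 = 1*65 + 7, so a_1 = 1.
  65 = 9*7 + 2, so a_2 = 9.
  7 = 3*2 + 1, so a_3 = 3.
  2 = 2*1 + 0, so a_4 = 2.
The remainder reaches 0 after 5 divisions, so the expansion has 5 partial quotients, read off in order.

[3; 1, 9, 3, 2]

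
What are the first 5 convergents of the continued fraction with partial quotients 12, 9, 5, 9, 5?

Using the convergent recurrence p_i = a_i*p_{i-1} + p_{i-2}, q_i = a_i*q_{i-1} + q_{i-2} with p_{-2}=0, p_{-1}=1, q_{-2}=1, q_{-1}=0:
  i=0: a_0=12, p_0 = 12*1 + 0 = 12, q_0 = 12*0 + 1 = 1.
  i=1: a_1=9, p_1 = 9*12 + 1 = 109, q_1 = 9*1 + 0 = 9.
  i=2: a_2=5, p_2 = 5*109 + 12 = 557, q_2 = 5*9 + 1 = 46.
  i=3: a_3=9, p_3 = 9*557 + 109 = 5122, q_3 = 9*46 + 9 = 423.
  i=4: a_4=5, p_4 = 5*5122 + 557 = 26167, q_4 = 5*423 + 46 = 2161.

12/1, 109/9, 557/46, 5122/423, 26167/2161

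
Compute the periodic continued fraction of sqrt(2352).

[48; (2, 96)]

Write x_i = (sqrt(2352) + m_i)/d_i with (m_0, d_0) = (0, 1). a_0 = floor(sqrt(2352)) = 48, since 48^2 = 2304 <= 2352 < 2401 = 49^2.
Iterate m_{i+1} = d_i*a_i - m_i, d_{i+1} = (2352 - m_{i+1}^2)/d_i, a_{i+1} = floor((a_0 + m_{i+1})/d_{i+1}):
  m_1 = 1*48 - 0 = 48, d_1 = (2352 - 48^2)/1 = 48/1 = 48, a_1 = floor((48 + 48)/48) = 2.
  m_2 = 48*2 - 48 = 48, d_2 = (2352 - 48^2)/48 = 48/48 = 1, a_2 = floor((48 + 48)/1) = 96.
  m_3 = 1*96 - 48 = 48, d_3 = (2352 - 48^2)/1 = 48/1 = 48: (m_3, d_3) = (m_1, d_1) = (48, 48), so from here the quotients repeat a_1, a_2; the period length is 2.
Hence the expansion of sqrt(2352) is a_0 = 48 followed by the repeating block 2, 96 (period 2).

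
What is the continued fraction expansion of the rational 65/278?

Run the Euclidean algorithm on 65 and 278; the successive quotients are the partial quotients a_0, a_1, ... (each step inverts the fractional part left over by the previous one):
  65 = 0*278 + 65, so a_0 = 0.
  278 = 4*65 + 18, so a_1 = 4.
  65 = 3*18 + 11, so a_2 = 3.
  18 = 1*11 + 7, so a_3 = 1.
  11 = 1*7 + 4, so a_4 = 1.
  7 = 1*4 + 3, so a_5 = 1.
  4 = 1*3 + 1, so a_6 = 1.
  3 = 3*1 + 0, so a_7 = 3.
The remainder reaches 0 after 8 divisions, so the expansion has 8 partial quotients, read off in order.

[0; 4, 3, 1, 1, 1, 1, 3]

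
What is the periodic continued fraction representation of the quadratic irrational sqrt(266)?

Write x_i = (sqrt(266) + m_i)/d_i with (m_0, d_0) = (0, 1). a_0 = floor(sqrt(266)) = 16, since 16^2 = 256 <= 266 < 289 = 17^2.
Iterate m_{i+1} = d_i*a_i - m_i, d_{i+1} = (266 - m_{i+1}^2)/d_i, a_{i+1} = floor((a_0 + m_{i+1})/d_{i+1}):
  m_1 = 1*16 - 0 = 16, d_1 = (266 - 16^2)/1 = 10/1 = 10, a_1 = floor((16 + 16)/10) = 3.
  m_2 = 10*3 - 16 = 14, d_2 = (266 - 14^2)/10 = 70/10 = 7, a_2 = floor((16 + 14)/7) = 4.
  m_3 = 7*4 - 14 = 14, d_3 = (266 - 14^2)/7 = 70/7 = 10, a_3 = floor((16 + 14)/10) = 3.
  m_4 = 10*3 - 14 = 16, d_4 = (266 - 16^2)/10 = 10/10 = 1, a_4 = floor((16 + 16)/1) = 32.
  m_5 = 1*32 - 16 = 16, d_5 = (266 - 16^2)/1 = 10/1 = 10: (m_5, d_5) = (m_1, d_1) = (16, 10), so from here the quotients repeat a_1, ..., a_4; the period length is 4.
Hence the expansion of sqrt(266) is a_0 = 16 followed by the repeating block 3, 4, 3, 32 (period 4).

[16; (3, 4, 3, 32)]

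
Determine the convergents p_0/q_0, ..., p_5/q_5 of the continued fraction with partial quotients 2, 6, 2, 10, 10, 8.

Using the convergent recurrence p_i = a_i*p_{i-1} + p_{i-2}, q_i = a_i*q_{i-1} + q_{i-2} with p_{-2}=0, p_{-1}=1, q_{-2}=1, q_{-1}=0:
  i=0: a_0=2, p_0 = 2*1 + 0 = 2, q_0 = 2*0 + 1 = 1.
  i=1: a_1=6, p_1 = 6*2 + 1 = 13, q_1 = 6*1 + 0 = 6.
  i=2: a_2=2, p_2 = 2*13 + 2 = 28, q_2 = 2*6 + 1 = 13.
  i=3: a_3=10, p_3 = 10*28 + 13 = 293, q_3 = 10*13 + 6 = 136.
  i=4: a_4=10, p_4 = 10*293 + 28 = 2958, q_4 = 10*136 + 13 = 1373.
  i=5: a_5=8, p_5 = 8*2958 + 293 = 23957, q_5 = 8*1373 + 136 = 11120.

2/1, 13/6, 28/13, 293/136, 2958/1373, 23957/11120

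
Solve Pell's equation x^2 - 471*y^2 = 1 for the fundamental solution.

First expand sqrt(471) as a continued fraction. With x_i = (sqrt(471) + m_i)/d_i and (m_0, d_0) = (0, 1): a_0 = floor(sqrt(471)) = 21, since 21^2 = 441 <= 471 < 484 = 22^2.
Iterate m_{i+1} = d_i*a_i - m_i, d_{i+1} = (471 - m_{i+1}^2)/d_i, a_{i+1} = floor((a_0 + m_{i+1})/d_{i+1}):
  m_1 = 1*21 - 0 = 21, d_1 = (471 - 21^2)/1 = 30/1 = 30, a_1 = floor((21 + 21)/30) = 1.
  m_2 = 30*1 - 21 = 9, d_2 = (471 - 9^2)/30 = 390/30 = 13, a_2 = floor((21 + 9)/13) = 2.
  m_3 = 13*2 - 9 = 17, d_3 = (471 - 17^2)/13 = 182/13 = 14, a_3 = floor((21 + 17)/14) = 2.
  m_4 = 14*2 - 17 = 11, d_4 = (471 - 11^2)/14 = 350/14 = 25, a_4 = floor((21 + 11)/25) = 1.
  m_5 = 25*1 - 11 = 14, d_5 = (471 - 14^2)/25 = 275/25 = 11, a_5 = floor((21 + 14)/11) = 3.
  m_6 = 11*3 - 14 = 19, d_6 = (471 - 19^2)/11 = 110/11 = 10, a_6 = floor((21 + 19)/10) = 4.
  m_7 = 10*4 - 19 = 21, d_7 = (471 - 21^2)/10 = 30/10 = 3, a_7 = floor((21 + 21)/3) = 14.
  m_8 = 3*14 - 21 = 21, d_8 = (471 - 21^2)/3 = 30/3 = 10, a_8 = floor((21 + 21)/10) = 4.
  m_9 = 10*4 - 21 = 19, d_9 = (471 - 19^2)/10 = 110/10 = 11, a_9 = floor((21 + 19)/11) = 3.
  m_10 = 11*3 - 19 = 14, d_10 = (471 - 14^2)/11 = 275/11 = 25, a_10 = floor((21 + 14)/25) = 1.
  m_11 = 25*1 - 14 = 11, d_11 = (471 - 11^2)/25 = 350/25 = 14, a_11 = floor((21 + 11)/14) = 2.
  m_12 = 14*2 - 11 = 17, d_12 = (471 - 17^2)/14 = 182/14 = 13, a_12 = floor((21 + 17)/13) = 2.
  m_13 = 13*2 - 17 = 9, d_13 = (471 - 9^2)/13 = 390/13 = 30, a_13 = floor((21 + 9)/30) = 1.
  m_14 = 30*1 - 9 = 21, d_14 = (471 - 21^2)/30 = 30/30 = 1, a_14 = floor((21 + 21)/1) = 42.
  m_15 = 1*42 - 21 = 21, d_15 = (471 - 21^2)/1 = 30/1 = 30: (m_15, d_15) = (m_1, d_1) = (21, 30), so from here the quotients repeat a_1, ..., a_14; the period length is 14.
So sqrt(471) = [21; (1, 2, 2, 1, 3, 4, 14, 4, 3, 1, 2, 2, 1, 42)] with period length k = 14.
k is even, so the fundamental solution of x^2 - 471y^2 = 1 is (p_{k-1}, q_{k-1}) = (p_13, q_13); compute convergents through index 13.
Convergents (p_i = a_i*p_{i-1} + p_{i-2}, q_i = a_i*q_{i-1} + q_{i-2} with p_{-2}=0, p_{-1}=1, q_{-2}=1, q_{-1}=0):
  i=0: a_0=21, p_0 = 21*1 + 0 = 21, q_0 = 21*0 + 1 = 1.
  i=1: a_1=1, p_1 = 1*21 + 1 = 22, q_1 = 1*1 + 0 = 1.
  i=2: a_2=2, p_2 = 2*22 + 21 = 65, q_2 = 2*1 + 1 = 3.
  i=3: a_3=2, p_3 = 2*65 + 22 = 152, q_3 = 2*3 + 1 = 7.
  i=4: a_4=1, p_4 = 1*152 + 65 = 217, q_4 = 1*7 + 3 = 10.
  i=5: a_5=3, p_5 = 3*217 + 152 = 803, q_5 = 3*10 + 7 = 37.
  i=6: a_6=4, p_6 = 4*803 + 217 = 3429, q_6 = 4*37 + 10 = 158.
  i=7: a_7=14, p_7 = 14*3429 + 803 = 48809, q_7 = 14*158 + 37 = 2249.
  i=8: a_8=4, p_8 = 4*48809 + 3429 = 198665, q_8 = 4*2249 + 158 = 9154.
  i=9: a_9=3, p_9 = 3*198665 + 48809 = 644804, q_9 = 3*9154 + 2249 = 29711.
  i=10: a_10=1, p_10 = 1*644804 + 198665 = 843469, q_10 = 1*29711 + 9154 = 38865.
  i=11: a_11=2, p_11 = 2*843469 + 644804 = 2331742, q_11 = 2*38865 + 29711 = 107441.
  i=12: a_12=2, p_12 = 2*2331742 + 843469 = 5506953, q_12 = 2*107441 + 38865 = 253747.
  i=13: a_13=1, p_13 = 1*5506953 + 2331742 = 7838695, q_13 = 1*253747 + 107441 = 361188.
Check: 7838695^2 - 471*361188^2 = 61445139303025 - 61445139303024 = 1, so (x, y) = (7838695, 361188) solves the equation, and by the theorem it is the least positive solution.

(x, y) = (7838695, 361188)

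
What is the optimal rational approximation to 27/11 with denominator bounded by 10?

22/9

Expand x = 27/11 as a continued fraction with the Euclidean algorithm:
  27 = 2*11 + 5, so a_0 = 2.
  11 = 2*5 + 1, so a_1 = 2.
  5 = 5*1 + 0, so a_2 = 5.
so x = [2; 2, 5].
Convergents (p_i = a_i*p_{i-1} + p_{i-2}, q_i = a_i*q_{i-1} + q_{i-2} with p_{-2}=0, p_{-1}=1, q_{-2}=1, q_{-1}=0), until the denominator exceeds 10:
  i=0: a_0=2, p_0 = 2*1 + 0 = 2, q_0 = 2*0 + 1 = 1.
  i=1: a_1=2, p_1 = 2*2 + 1 = 5, q_1 = 2*1 + 0 = 2.
  i=2: a_2=5, p_2 = 5*5 + 2 = 27, q_2 = 5*2 + 1 = 11.
q_2 = 11 > 10, so the last convergent with denominator <= 10 is p_1/q_1 = 5/2.
The closest fraction with denominator <= 10 is either p_1/q_1 or the intermediate fraction (k*p_1 + p_0)/(k*q_1 + q_0) with the largest k >= 1 whose denominator stays <= 10; these approach x as k grows, and every other convergent or intermediate fraction in range is farther away.
Largest k: floor((10 - q_0)/q_1) = floor((10 - 1)/2) = 4.
That gives (4*5 + 2)/(4*2 + 1) = 22/9.
Compare the errors: |x - 5/2| = |27*2 - 5*11|/(11*2) = 1/22, and |x - 22/9| = |27*9 - 22*11|/(11*9) = 1/99.
Cross-multiplying, 1*22 = 22 < 99 = 1*99, so 1/99 is smaller: the intermediate fraction 22/9 is closer to x than 5/2.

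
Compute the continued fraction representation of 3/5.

Run the Euclidean algorithm on 3 and 5; the successive quotients are the partial quotients a_0, a_1, ... (each step inverts the fractional part left over by the previous one):
  3 = 0*5 + 3, so a_0 = 0.
  5 = 1*3 + 2, so a_1 = 1.
  3 = 1*2 + 1, so a_2 = 1.
  2 = 2*1 + 0, so a_3 = 2.
The remainder reaches 0 after 4 divisions, so the expansion has 4 partial quotients, read off in order.

[0; 1, 1, 2]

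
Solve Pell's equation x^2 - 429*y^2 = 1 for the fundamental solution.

First expand sqrt(429) as a continued fraction. With x_i = (sqrt(429) + m_i)/d_i and (m_0, d_0) = (0, 1): a_0 = floor(sqrt(429)) = 20, since 20^2 = 400 <= 429 < 441 = 21^2.
Iterate m_{i+1} = d_i*a_i - m_i, d_{i+1} = (429 - m_{i+1}^2)/d_i, a_{i+1} = floor((a_0 + m_{i+1})/d_{i+1}):
  m_1 = 1*20 - 0 = 20, d_1 = (429 - 20^2)/1 = 29/1 = 29, a_1 = floor((20 + 20)/29) = 1.
  m_2 = 29*1 - 20 = 9, d_2 = (429 - 9^2)/29 = 348/29 = 12, a_2 = floor((20 + 9)/12) = 2.
  m_3 = 12*2 - 9 = 15, d_3 = (429 - 15^2)/12 = 204/12 = 17, a_3 = floor((20 + 15)/17) = 2.
  m_4 = 17*2 - 15 = 19, d_4 = (429 - 19^2)/17 = 68/17 = 4, a_4 = floor((20 + 19)/4) = 9.
  m_5 = 4*9 - 19 = 17, d_5 = (429 - 17^2)/4 = 140/4 = 35, a_5 = floor((20 + 17)/35) = 1.
  m_6 = 35*1 - 17 = 18, d_6 = (429 - 18^2)/35 = 105/35 = 3, a_6 = floor((20 + 18)/3) = 12.
  m_7 = 3*12 - 18 = 18, d_7 = (429 - 18^2)/3 = 105/3 = 35, a_7 = floor((20 + 18)/35) = 1.
  m_8 = 35*1 - 18 = 17, d_8 = (429 - 17^2)/35 = 140/35 = 4, a_8 = floor((20 + 17)/4) = 9.
  m_9 = 4*9 - 17 = 19, d_9 = (429 - 19^2)/4 = 68/4 = 17, a_9 = floor((20 + 19)/17) = 2.
  m_10 = 17*2 - 19 = 15, d_10 = (429 - 15^2)/17 = 204/17 = 12, a_10 = floor((20 + 15)/12) = 2.
  m_11 = 12*2 - 15 = 9, d_11 = (429 - 9^2)/12 = 348/12 = 29, a_11 = floor((20 + 9)/29) = 1.
  m_12 = 29*1 - 9 = 20, d_12 = (429 - 20^2)/29 = 29/29 = 1, a_12 = floor((20 + 20)/1) = 40.
  m_13 = 1*40 - 20 = 20, d_13 = (429 - 20^2)/1 = 29/1 = 29: (m_13, d_13) = (m_1, d_1) = (20, 29), so from here the quotients repeat a_1, ..., a_12; the period length is 12.
So sqrt(429) = [20; (1, 2, 2, 9, 1, 12, 1, 9, 2, 2, 1, 40)] with period length k = 12.
k is even, so the fundamental solution of x^2 - 429y^2 = 1 is (p_{k-1}, q_{k-1}) = (p_11, q_11); compute convergents through index 11.
Convergents (p_i = a_i*p_{i-1} + p_{i-2}, q_i = a_i*q_{i-1} + q_{i-2} with p_{-2}=0, p_{-1}=1, q_{-2}=1, q_{-1}=0):
  i=0: a_0=20, p_0 = 20*1 + 0 = 20, q_0 = 20*0 + 1 = 1.
  i=1: a_1=1, p_1 = 1*20 + 1 = 21, q_1 = 1*1 + 0 = 1.
  i=2: a_2=2, p_2 = 2*21 + 20 = 62, q_2 = 2*1 + 1 = 3.
  i=3: a_3=2, p_3 = 2*62 + 21 = 145, q_3 = 2*3 + 1 = 7.
  i=4: a_4=9, p_4 = 9*145 + 62 = 1367, q_4 = 9*7 + 3 = 66.
  i=5: a_5=1, p_5 = 1*1367 + 145 = 1512, q_5 = 1*66 + 7 = 73.
  i=6: a_6=12, p_6 = 12*1512 + 1367 = 19511, q_6 = 12*73 + 66 = 942.
  i=7: a_7=1, p_7 = 1*19511 + 1512 = 21023, q_7 = 1*942 + 73 = 1015.
  i=8: a_8=9, p_8 = 9*21023 + 19511 = 208718, q_8 = 9*1015 + 942 = 10077.
  i=9: a_9=2, p_9 = 2*208718 + 21023 = 438459, q_9 = 2*10077 + 1015 = 21169.
  i=10: a_10=2, p_10 = 2*438459 + 208718 = 1085636, q_10 = 2*21169 + 10077 = 52415.
  i=11: a_11=1, p_11 = 1*1085636 + 438459 = 1524095, q_11 = 1*52415 + 21169 = 73584.
Check: 1524095^2 - 429*73584^2 = 2322865569025 - 2322865569024 = 1, so (x, y) = (1524095, 73584) solves the equation, and by the theorem it is the least positive solution.

(x, y) = (1524095, 73584)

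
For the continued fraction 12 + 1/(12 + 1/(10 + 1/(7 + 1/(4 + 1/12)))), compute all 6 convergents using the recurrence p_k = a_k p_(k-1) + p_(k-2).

Using the convergent recurrence p_i = a_i*p_{i-1} + p_{i-2}, q_i = a_i*q_{i-1} + q_{i-2} with p_{-2}=0, p_{-1}=1, q_{-2}=1, q_{-1}=0:
  i=0: a_0=12, p_0 = 12*1 + 0 = 12, q_0 = 12*0 + 1 = 1.
  i=1: a_1=12, p_1 = 12*12 + 1 = 145, q_1 = 12*1 + 0 = 12.
  i=2: a_2=10, p_2 = 10*145 + 12 = 1462, q_2 = 10*12 + 1 = 121.
  i=3: a_3=7, p_3 = 7*1462 + 145 = 10379, q_3 = 7*121 + 12 = 859.
  i=4: a_4=4, p_4 = 4*10379 + 1462 = 42978, q_4 = 4*859 + 121 = 3557.
  i=5: a_5=12, p_5 = 12*42978 + 10379 = 526115, q_5 = 12*3557 + 859 = 43543.

12/1, 145/12, 1462/121, 10379/859, 42978/3557, 526115/43543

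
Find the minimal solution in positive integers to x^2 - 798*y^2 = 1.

(x, y) = (113, 4)

First expand sqrt(798) as a continued fraction. With x_i = (sqrt(798) + m_i)/d_i and (m_0, d_0) = (0, 1): a_0 = floor(sqrt(798)) = 28, since 28^2 = 784 <= 798 < 841 = 29^2.
Iterate m_{i+1} = d_i*a_i - m_i, d_{i+1} = (798 - m_{i+1}^2)/d_i, a_{i+1} = floor((a_0 + m_{i+1})/d_{i+1}):
  m_1 = 1*28 - 0 = 28, d_1 = (798 - 28^2)/1 = 14/1 = 14, a_1 = floor((28 + 28)/14) = 4.
  m_2 = 14*4 - 28 = 28, d_2 = (798 - 28^2)/14 = 14/14 = 1, a_2 = floor((28 + 28)/1) = 56.
  m_3 = 1*56 - 28 = 28, d_3 = (798 - 28^2)/1 = 14/1 = 14: (m_3, d_3) = (m_1, d_1) = (28, 14), so from here the quotients repeat a_1, a_2; the period length is 2.
So sqrt(798) = [28; (4, 56)] with period length k = 2.
k is even, so the fundamental solution of x^2 - 798y^2 = 1 is (p_{k-1}, q_{k-1}) = (p_1, q_1); compute convergents through index 1.
Convergents (p_i = a_i*p_{i-1} + p_{i-2}, q_i = a_i*q_{i-1} + q_{i-2} with p_{-2}=0, p_{-1}=1, q_{-2}=1, q_{-1}=0):
  i=0: a_0=28, p_0 = 28*1 + 0 = 28, q_0 = 28*0 + 1 = 1.
  i=1: a_1=4, p_1 = 4*28 + 1 = 113, q_1 = 4*1 + 0 = 4.
Check: 113^2 - 798*4^2 = 12769 - 12768 = 1, so (x, y) = (113, 4) solves the equation, and by the theorem it is the least positive solution.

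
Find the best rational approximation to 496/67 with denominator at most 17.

37/5

Expand x = 496/67 as a continued fraction with the Euclidean algorithm:
  496 = 7*67 + 27, so a_0 = 7.
  67 = 2*27 + 13, so a_1 = 2.
  27 = 2*13 + 1, so a_2 = 2.
  13 = 13*1 + 0, so a_3 = 13.
so x = [7; 2, 2, 13].
Convergents (p_i = a_i*p_{i-1} + p_{i-2}, q_i = a_i*q_{i-1} + q_{i-2} with p_{-2}=0, p_{-1}=1, q_{-2}=1, q_{-1}=0), until the denominator exceeds 17:
  i=0: a_0=7, p_0 = 7*1 + 0 = 7, q_0 = 7*0 + 1 = 1.
  i=1: a_1=2, p_1 = 2*7 + 1 = 15, q_1 = 2*1 + 0 = 2.
  i=2: a_2=2, p_2 = 2*15 + 7 = 37, q_2 = 2*2 + 1 = 5.
  i=3: a_3=13, p_3 = 13*37 + 15 = 496, q_3 = 13*5 + 2 = 67.
q_3 = 67 > 17, so the last convergent with denominator <= 17 is p_2/q_2 = 37/5.
The closest fraction with denominator <= 17 is either p_2/q_2 or the intermediate fraction (k*p_2 + p_1)/(k*q_2 + q_1) with the largest k >= 1 whose denominator stays <= 17; these approach x as k grows, and every other convergent or intermediate fraction in range is farther away.
Largest k: floor((17 - q_1)/q_2) = floor((17 - 2)/5) = 3.
That gives (3*37 + 15)/(3*5 + 2) = 126/17.
Compare the errors: |x - 37/5| = |496*5 - 37*67|/(67*5) = 1/335, and |x - 126/17| = |496*17 - 126*67|/(67*17) = 10/1139.
Cross-multiplying, 1*1139 = 1139 < 3350 = 10*335, so 1/335 is smaller: the convergent 37/5 is closer to x than 126/17.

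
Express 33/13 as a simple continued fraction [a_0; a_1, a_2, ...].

[2; 1, 1, 6]

Run the Euclidean algorithm on 33 and 13; the successive quotients are the partial quotients a_0, a_1, ... (each step inverts the fractional part left over by the previous one):
  33 = 2*13 + 7, so a_0 = 2.
  13 = 1*7 + 6, so a_1 = 1.
  7 = 1*6 + 1, so a_2 = 1.
  6 = 6*1 + 0, so a_3 = 6.
The remainder reaches 0 after 4 divisions, so the expansion has 4 partial quotients, read off in order.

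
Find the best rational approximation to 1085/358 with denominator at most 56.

Expand x = 1085/358 as a continued fraction with the Euclidean algorithm:
  1085 = 3*358 + 11, so a_0 = 3.
  358 = 32*11 + 6, so a_1 = 32.
  11 = 1*6 + 5, so a_2 = 1.
  6 = 1*5 + 1, so a_3 = 1.
  5 = 5*1 + 0, so a_4 = 5.
so x = [3; 32, 1, 1, 5].
Convergents (p_i = a_i*p_{i-1} + p_{i-2}, q_i = a_i*q_{i-1} + q_{i-2} with p_{-2}=0, p_{-1}=1, q_{-2}=1, q_{-1}=0), until the denominator exceeds 56:
  i=0: a_0=3, p_0 = 3*1 + 0 = 3, q_0 = 3*0 + 1 = 1.
  i=1: a_1=32, p_1 = 32*3 + 1 = 97, q_1 = 32*1 + 0 = 32.
  i=2: a_2=1, p_2 = 1*97 + 3 = 100, q_2 = 1*32 + 1 = 33.
  i=3: a_3=1, p_3 = 1*100 + 97 = 197, q_3 = 1*33 + 32 = 65.
q_3 = 65 > 56, so the last convergent with denominator <= 56 is p_2/q_2 = 100/33.
The closest fraction with denominator <= 56 is either p_2/q_2 or the intermediate fraction (k*p_2 + p_1)/(k*q_2 + q_1) with the largest k >= 1 whose denominator stays <= 56; these approach x as k grows, and every other convergent or intermediate fraction in range is farther away.
Largest k: floor((56 - q_1)/q_2) = floor((56 - 32)/33) = 0.
Since k = 0, no intermediate fraction beyond p_2/q_2 has denominator <= 56, so the convergent 100/33 is the closest (its error is |1085*33 - 100*358|/(358*33) = 5/11814).

100/33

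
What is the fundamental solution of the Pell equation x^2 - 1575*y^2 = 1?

(x, y) = (2024, 51)

First expand sqrt(1575) as a continued fraction. With x_i = (sqrt(1575) + m_i)/d_i and (m_0, d_0) = (0, 1): a_0 = floor(sqrt(1575)) = 39, since 39^2 = 1521 <= 1575 < 1600 = 40^2.
Iterate m_{i+1} = d_i*a_i - m_i, d_{i+1} = (1575 - m_{i+1}^2)/d_i, a_{i+1} = floor((a_0 + m_{i+1})/d_{i+1}):
  m_1 = 1*39 - 0 = 39, d_1 = (1575 - 39^2)/1 = 54/1 = 54, a_1 = floor((39 + 39)/54) = 1.
  m_2 = 54*1 - 39 = 15, d_2 = (1575 - 15^2)/54 = 1350/54 = 25, a_2 = floor((39 + 15)/25) = 2.
  m_3 = 25*2 - 15 = 35, d_3 = (1575 - 35^2)/25 = 350/25 = 14, a_3 = floor((39 + 35)/14) = 5.
  m_4 = 14*5 - 35 = 35, d_4 = (1575 - 35^2)/14 = 350/14 = 25, a_4 = floor((39 + 35)/25) = 2.
  m_5 = 25*2 - 35 = 15, d_5 = (1575 - 15^2)/25 = 1350/25 = 54, a_5 = floor((39 + 15)/54) = 1.
  m_6 = 54*1 - 15 = 39, d_6 = (1575 - 39^2)/54 = 54/54 = 1, a_6 = floor((39 + 39)/1) = 78.
  m_7 = 1*78 - 39 = 39, d_7 = (1575 - 39^2)/1 = 54/1 = 54: (m_7, d_7) = (m_1, d_1) = (39, 54), so from here the quotients repeat a_1, ..., a_6; the period length is 6.
So sqrt(1575) = [39; (1, 2, 5, 2, 1, 78)] with period length k = 6.
k is even, so the fundamental solution of x^2 - 1575y^2 = 1 is (p_{k-1}, q_{k-1}) = (p_5, q_5); compute convergents through index 5.
Convergents (p_i = a_i*p_{i-1} + p_{i-2}, q_i = a_i*q_{i-1} + q_{i-2} with p_{-2}=0, p_{-1}=1, q_{-2}=1, q_{-1}=0):
  i=0: a_0=39, p_0 = 39*1 + 0 = 39, q_0 = 39*0 + 1 = 1.
  i=1: a_1=1, p_1 = 1*39 + 1 = 40, q_1 = 1*1 + 0 = 1.
  i=2: a_2=2, p_2 = 2*40 + 39 = 119, q_2 = 2*1 + 1 = 3.
  i=3: a_3=5, p_3 = 5*119 + 40 = 635, q_3 = 5*3 + 1 = 16.
  i=4: a_4=2, p_4 = 2*635 + 119 = 1389, q_4 = 2*16 + 3 = 35.
  i=5: a_5=1, p_5 = 1*1389 + 635 = 2024, q_5 = 1*35 + 16 = 51.
Check: 2024^2 - 1575*51^2 = 4096576 - 4096575 = 1, so (x, y) = (2024, 51) solves the equation, and by the theorem it is the least positive solution.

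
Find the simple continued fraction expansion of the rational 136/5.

Run the Euclidean algorithm on 136 and 5; the successive quotients are the partial quotients a_0, a_1, ... (each step inverts the fractional part left over by the previous one):
  136 = 27*5 + 1, so a_0 = 27.
  5 = 5*1 + 0, so a_1 = 5.
The remainder reaches 0 after 2 divisions, so the expansion has 2 partial quotients, read off in order.

[27; 5]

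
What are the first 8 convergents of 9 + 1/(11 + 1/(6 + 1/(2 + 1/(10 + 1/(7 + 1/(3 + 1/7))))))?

Using the convergent recurrence p_i = a_i*p_{i-1} + p_{i-2}, q_i = a_i*q_{i-1} + q_{i-2} with p_{-2}=0, p_{-1}=1, q_{-2}=1, q_{-1}=0:
  i=0: a_0=9, p_0 = 9*1 + 0 = 9, q_0 = 9*0 + 1 = 1.
  i=1: a_1=11, p_1 = 11*9 + 1 = 100, q_1 = 11*1 + 0 = 11.
  i=2: a_2=6, p_2 = 6*100 + 9 = 609, q_2 = 6*11 + 1 = 67.
  i=3: a_3=2, p_3 = 2*609 + 100 = 1318, q_3 = 2*67 + 11 = 145.
  i=4: a_4=10, p_4 = 10*1318 + 609 = 13789, q_4 = 10*145 + 67 = 1517.
  i=5: a_5=7, p_5 = 7*13789 + 1318 = 97841, q_5 = 7*1517 + 145 = 10764.
  i=6: a_6=3, p_6 = 3*97841 + 13789 = 307312, q_6 = 3*10764 + 1517 = 33809.
  i=7: a_7=7, p_7 = 7*307312 + 97841 = 2249025, q_7 = 7*33809 + 10764 = 247427.

9/1, 100/11, 609/67, 1318/145, 13789/1517, 97841/10764, 307312/33809, 2249025/247427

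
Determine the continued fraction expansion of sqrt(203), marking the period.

[14; (4, 28)]

Write x_i = (sqrt(203) + m_i)/d_i with (m_0, d_0) = (0, 1). a_0 = floor(sqrt(203)) = 14, since 14^2 = 196 <= 203 < 225 = 15^2.
Iterate m_{i+1} = d_i*a_i - m_i, d_{i+1} = (203 - m_{i+1}^2)/d_i, a_{i+1} = floor((a_0 + m_{i+1})/d_{i+1}):
  m_1 = 1*14 - 0 = 14, d_1 = (203 - 14^2)/1 = 7/1 = 7, a_1 = floor((14 + 14)/7) = 4.
  m_2 = 7*4 - 14 = 14, d_2 = (203 - 14^2)/7 = 7/7 = 1, a_2 = floor((14 + 14)/1) = 28.
  m_3 = 1*28 - 14 = 14, d_3 = (203 - 14^2)/1 = 7/1 = 7: (m_3, d_3) = (m_1, d_1) = (14, 7), so from here the quotients repeat a_1, a_2; the period length is 2.
Hence the expansion of sqrt(203) is a_0 = 14 followed by the repeating block 4, 28 (period 2).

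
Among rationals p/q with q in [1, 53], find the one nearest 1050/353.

116/39

Expand x = 1050/353 as a continued fraction with the Euclidean algorithm:
  1050 = 2*353 + 344, so a_0 = 2.
  353 = 1*344 + 9, so a_1 = 1.
  344 = 38*9 + 2, so a_2 = 38.
  9 = 4*2 + 1, so a_3 = 4.
  2 = 2*1 + 0, so a_4 = 2.
so x = [2; 1, 38, 4, 2].
Convergents (p_i = a_i*p_{i-1} + p_{i-2}, q_i = a_i*q_{i-1} + q_{i-2} with p_{-2}=0, p_{-1}=1, q_{-2}=1, q_{-1}=0), until the denominator exceeds 53:
  i=0: a_0=2, p_0 = 2*1 + 0 = 2, q_0 = 2*0 + 1 = 1.
  i=1: a_1=1, p_1 = 1*2 + 1 = 3, q_1 = 1*1 + 0 = 1.
  i=2: a_2=38, p_2 = 38*3 + 2 = 116, q_2 = 38*1 + 1 = 39.
  i=3: a_3=4, p_3 = 4*116 + 3 = 467, q_3 = 4*39 + 1 = 157.
q_3 = 157 > 53, so the last convergent with denominator <= 53 is p_2/q_2 = 116/39.
The closest fraction with denominator <= 53 is either p_2/q_2 or the intermediate fraction (k*p_2 + p_1)/(k*q_2 + q_1) with the largest k >= 1 whose denominator stays <= 53; these approach x as k grows, and every other convergent or intermediate fraction in range is farther away.
Largest k: floor((53 - q_1)/q_2) = floor((53 - 1)/39) = 1.
That gives (1*116 + 3)/(1*39 + 1) = 119/40.
Compare the errors: |x - 116/39| = |1050*39 - 116*353|/(353*39) = 2/13767, and |x - 119/40| = |1050*40 - 119*353|/(353*40) = 7/14120.
Cross-multiplying, 2*14120 = 28240 < 96369 = 7*13767, so 2/13767 is smaller: the convergent 116/39 is closer to x than 119/40.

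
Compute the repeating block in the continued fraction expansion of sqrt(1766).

[42; (42, 84)]

Write x_i = (sqrt(1766) + m_i)/d_i with (m_0, d_0) = (0, 1). a_0 = floor(sqrt(1766)) = 42, since 42^2 = 1764 <= 1766 < 1849 = 43^2.
Iterate m_{i+1} = d_i*a_i - m_i, d_{i+1} = (1766 - m_{i+1}^2)/d_i, a_{i+1} = floor((a_0 + m_{i+1})/d_{i+1}):
  m_1 = 1*42 - 0 = 42, d_1 = (1766 - 42^2)/1 = 2/1 = 2, a_1 = floor((42 + 42)/2) = 42.
  m_2 = 2*42 - 42 = 42, d_2 = (1766 - 42^2)/2 = 2/2 = 1, a_2 = floor((42 + 42)/1) = 84.
  m_3 = 1*84 - 42 = 42, d_3 = (1766 - 42^2)/1 = 2/1 = 2: (m_3, d_3) = (m_1, d_1) = (42, 2), so from here the quotients repeat a_1, a_2; the period length is 2.
Hence the expansion of sqrt(1766) is a_0 = 42 followed by the repeating block 42, 84 (period 2).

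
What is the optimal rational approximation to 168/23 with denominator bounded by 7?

Expand x = 168/23 as a continued fraction with the Euclidean algorithm:
  168 = 7*23 + 7, so a_0 = 7.
  23 = 3*7 + 2, so a_1 = 3.
  7 = 3*2 + 1, so a_2 = 3.
  2 = 2*1 + 0, so a_3 = 2.
so x = [7; 3, 3, 2].
Convergents (p_i = a_i*p_{i-1} + p_{i-2}, q_i = a_i*q_{i-1} + q_{i-2} with p_{-2}=0, p_{-1}=1, q_{-2}=1, q_{-1}=0), until the denominator exceeds 7:
  i=0: a_0=7, p_0 = 7*1 + 0 = 7, q_0 = 7*0 + 1 = 1.
  i=1: a_1=3, p_1 = 3*7 + 1 = 22, q_1 = 3*1 + 0 = 3.
  i=2: a_2=3, p_2 = 3*22 + 7 = 73, q_2 = 3*3 + 1 = 10.
q_2 = 10 > 7, so the last convergent with denominator <= 7 is p_1/q_1 = 22/3.
The closest fraction with denominator <= 7 is either p_1/q_1 or the intermediate fraction (k*p_1 + p_0)/(k*q_1 + q_0) with the largest k >= 1 whose denominator stays <= 7; these approach x as k grows, and every other convergent or intermediate fraction in range is farther away.
Largest k: floor((7 - q_0)/q_1) = floor((7 - 1)/3) = 2.
That gives (2*22 + 7)/(2*3 + 1) = 51/7.
Compare the errors: |x - 22/3| = |168*3 - 22*23|/(23*3) = 2/69, and |x - 51/7| = |168*7 - 51*23|/(23*7) = 3/161.
Cross-multiplying, 3*69 = 207 < 322 = 2*161, so 3/161 is smaller: the intermediate fraction 51/7 is closer to x than 22/3.

51/7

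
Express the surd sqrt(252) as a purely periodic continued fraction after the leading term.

Write x_i = (sqrt(252) + m_i)/d_i with (m_0, d_0) = (0, 1). a_0 = floor(sqrt(252)) = 15, since 15^2 = 225 <= 252 < 256 = 16^2.
Iterate m_{i+1} = d_i*a_i - m_i, d_{i+1} = (252 - m_{i+1}^2)/d_i, a_{i+1} = floor((a_0 + m_{i+1})/d_{i+1}):
  m_1 = 1*15 - 0 = 15, d_1 = (252 - 15^2)/1 = 27/1 = 27, a_1 = floor((15 + 15)/27) = 1.
  m_2 = 27*1 - 15 = 12, d_2 = (252 - 12^2)/27 = 108/27 = 4, a_2 = floor((15 + 12)/4) = 6.
  m_3 = 4*6 - 12 = 12, d_3 = (252 - 12^2)/4 = 108/4 = 27, a_3 = floor((15 + 12)/27) = 1.
  m_4 = 27*1 - 12 = 15, d_4 = (252 - 15^2)/27 = 27/27 = 1, a_4 = floor((15 + 15)/1) = 30.
  m_5 = 1*30 - 15 = 15, d_5 = (252 - 15^2)/1 = 27/1 = 27: (m_5, d_5) = (m_1, d_1) = (15, 27), so from here the quotients repeat a_1, ..., a_4; the period length is 4.
Hence the expansion of sqrt(252) is a_0 = 15 followed by the repeating block 1, 6, 1, 30 (period 4).

[15; (1, 6, 1, 30)]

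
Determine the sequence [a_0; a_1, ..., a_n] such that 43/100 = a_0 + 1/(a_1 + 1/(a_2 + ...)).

[0; 2, 3, 14]

Run the Euclidean algorithm on 43 and 100; the successive quotients are the partial quotients a_0, a_1, ... (each step inverts the fractional part left over by the previous one):
  43 = 0*100 + 43, so a_0 = 0.
  100 = 2*43 + 14, so a_1 = 2.
  43 = 3*14 + 1, so a_2 = 3.
  14 = 14*1 + 0, so a_3 = 14.
The remainder reaches 0 after 4 divisions, so the expansion has 4 partial quotients, read off in order.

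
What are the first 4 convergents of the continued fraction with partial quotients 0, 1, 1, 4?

Using the convergent recurrence p_i = a_i*p_{i-1} + p_{i-2}, q_i = a_i*q_{i-1} + q_{i-2} with p_{-2}=0, p_{-1}=1, q_{-2}=1, q_{-1}=0:
  i=0: a_0=0, p_0 = 0*1 + 0 = 0, q_0 = 0*0 + 1 = 1.
  i=1: a_1=1, p_1 = 1*0 + 1 = 1, q_1 = 1*1 + 0 = 1.
  i=2: a_2=1, p_2 = 1*1 + 0 = 1, q_2 = 1*1 + 1 = 2.
  i=3: a_3=4, p_3 = 4*1 + 1 = 5, q_3 = 4*2 + 1 = 9.

0/1, 1/1, 1/2, 5/9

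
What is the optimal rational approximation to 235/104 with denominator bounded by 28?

Expand x = 235/104 as a continued fraction with the Euclidean algorithm:
  235 = 2*104 + 27, so a_0 = 2.
  104 = 3*27 + 23, so a_1 = 3.
  27 = 1*23 + 4, so a_2 = 1.
  23 = 5*4 + 3, so a_3 = 5.
  4 = 1*3 + 1, so a_4 = 1.
  3 = 3*1 + 0, so a_5 = 3.
so x = [2; 3, 1, 5, 1, 3].
Convergents (p_i = a_i*p_{i-1} + p_{i-2}, q_i = a_i*q_{i-1} + q_{i-2} with p_{-2}=0, p_{-1}=1, q_{-2}=1, q_{-1}=0), until the denominator exceeds 28:
  i=0: a_0=2, p_0 = 2*1 + 0 = 2, q_0 = 2*0 + 1 = 1.
  i=1: a_1=3, p_1 = 3*2 + 1 = 7, q_1 = 3*1 + 0 = 3.
  i=2: a_2=1, p_2 = 1*7 + 2 = 9, q_2 = 1*3 + 1 = 4.
  i=3: a_3=5, p_3 = 5*9 + 7 = 52, q_3 = 5*4 + 3 = 23.
  i=4: a_4=1, p_4 = 1*52 + 9 = 61, q_4 = 1*23 + 4 = 27.
  i=5: a_5=3, p_5 = 3*61 + 52 = 235, q_5 = 3*27 + 23 = 104.
q_5 = 104 > 28, so the last convergent with denominator <= 28 is p_4/q_4 = 61/27.
The closest fraction with denominator <= 28 is either p_4/q_4 or the intermediate fraction (k*p_4 + p_3)/(k*q_4 + q_3) with the largest k >= 1 whose denominator stays <= 28; these approach x as k grows, and every other convergent or intermediate fraction in range is farther away.
Largest k: floor((28 - q_3)/q_4) = floor((28 - 23)/27) = 0.
Since k = 0, no intermediate fraction beyond p_4/q_4 has denominator <= 28, so the convergent 61/27 is the closest (its error is |235*27 - 61*104|/(104*27) = 1/2808).

61/27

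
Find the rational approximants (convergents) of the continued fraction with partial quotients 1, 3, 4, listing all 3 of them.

Using the convergent recurrence p_i = a_i*p_{i-1} + p_{i-2}, q_i = a_i*q_{i-1} + q_{i-2} with p_{-2}=0, p_{-1}=1, q_{-2}=1, q_{-1}=0:
  i=0: a_0=1, p_0 = 1*1 + 0 = 1, q_0 = 1*0 + 1 = 1.
  i=1: a_1=3, p_1 = 3*1 + 1 = 4, q_1 = 3*1 + 0 = 3.
  i=2: a_2=4, p_2 = 4*4 + 1 = 17, q_2 = 4*3 + 1 = 13.

1/1, 4/3, 17/13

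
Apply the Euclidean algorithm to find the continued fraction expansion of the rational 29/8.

Run the Euclidean algorithm on 29 and 8; the successive quotients are the partial quotients a_0, a_1, ... (each step inverts the fractional part left over by the previous one):
  29 = 3*8 + 5, so a_0 = 3.
  8 = 1*5 + 3, so a_1 = 1.
  5 = 1*3 + 2, so a_2 = 1.
  3 = 1*2 + 1, so a_3 = 1.
  2 = 2*1 + 0, so a_4 = 2.
The remainder reaches 0 after 5 divisions, so the expansion has 5 partial quotients, read off in order.

[3; 1, 1, 1, 2]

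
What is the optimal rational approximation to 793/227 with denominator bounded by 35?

7/2

Expand x = 793/227 as a continued fraction with the Euclidean algorithm:
  793 = 3*227 + 112, so a_0 = 3.
  227 = 2*112 + 3, so a_1 = 2.
  112 = 37*3 + 1, so a_2 = 37.
  3 = 3*1 + 0, so a_3 = 3.
so x = [3; 2, 37, 3].
Convergents (p_i = a_i*p_{i-1} + p_{i-2}, q_i = a_i*q_{i-1} + q_{i-2} with p_{-2}=0, p_{-1}=1, q_{-2}=1, q_{-1}=0), until the denominator exceeds 35:
  i=0: a_0=3, p_0 = 3*1 + 0 = 3, q_0 = 3*0 + 1 = 1.
  i=1: a_1=2, p_1 = 2*3 + 1 = 7, q_1 = 2*1 + 0 = 2.
  i=2: a_2=37, p_2 = 37*7 + 3 = 262, q_2 = 37*2 + 1 = 75.
q_2 = 75 > 35, so the last convergent with denominator <= 35 is p_1/q_1 = 7/2.
The closest fraction with denominator <= 35 is either p_1/q_1 or the intermediate fraction (k*p_1 + p_0)/(k*q_1 + q_0) with the largest k >= 1 whose denominator stays <= 35; these approach x as k grows, and every other convergent or intermediate fraction in range is farther away.
Largest k: floor((35 - q_0)/q_1) = floor((35 - 1)/2) = 17.
That gives (17*7 + 3)/(17*2 + 1) = 122/35.
Compare the errors: |x - 7/2| = |793*2 - 7*227|/(227*2) = 3/454, and |x - 122/35| = |793*35 - 122*227|/(227*35) = 61/7945.
Cross-multiplying, 3*7945 = 23835 < 27694 = 61*454, so 3/454 is smaller: the convergent 7/2 is closer to x than 122/35.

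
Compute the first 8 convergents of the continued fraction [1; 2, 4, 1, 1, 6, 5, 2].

Using the convergent recurrence p_i = a_i*p_{i-1} + p_{i-2}, q_i = a_i*q_{i-1} + q_{i-2} with p_{-2}=0, p_{-1}=1, q_{-2}=1, q_{-1}=0:
  i=0: a_0=1, p_0 = 1*1 + 0 = 1, q_0 = 1*0 + 1 = 1.
  i=1: a_1=2, p_1 = 2*1 + 1 = 3, q_1 = 2*1 + 0 = 2.
  i=2: a_2=4, p_2 = 4*3 + 1 = 13, q_2 = 4*2 + 1 = 9.
  i=3: a_3=1, p_3 = 1*13 + 3 = 16, q_3 = 1*9 + 2 = 11.
  i=4: a_4=1, p_4 = 1*16 + 13 = 29, q_4 = 1*11 + 9 = 20.
  i=5: a_5=6, p_5 = 6*29 + 16 = 190, q_5 = 6*20 + 11 = 131.
  i=6: a_6=5, p_6 = 5*190 + 29 = 979, q_6 = 5*131 + 20 = 675.
  i=7: a_7=2, p_7 = 2*979 + 190 = 2148, q_7 = 2*675 + 131 = 1481.

1/1, 3/2, 13/9, 16/11, 29/20, 190/131, 979/675, 2148/1481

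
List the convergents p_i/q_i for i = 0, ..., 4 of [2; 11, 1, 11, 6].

Using the convergent recurrence p_i = a_i*p_{i-1} + p_{i-2}, q_i = a_i*q_{i-1} + q_{i-2} with p_{-2}=0, p_{-1}=1, q_{-2}=1, q_{-1}=0:
  i=0: a_0=2, p_0 = 2*1 + 0 = 2, q_0 = 2*0 + 1 = 1.
  i=1: a_1=11, p_1 = 11*2 + 1 = 23, q_1 = 11*1 + 0 = 11.
  i=2: a_2=1, p_2 = 1*23 + 2 = 25, q_2 = 1*11 + 1 = 12.
  i=3: a_3=11, p_3 = 11*25 + 23 = 298, q_3 = 11*12 + 11 = 143.
  i=4: a_4=6, p_4 = 6*298 + 25 = 1813, q_4 = 6*143 + 12 = 870.

2/1, 23/11, 25/12, 298/143, 1813/870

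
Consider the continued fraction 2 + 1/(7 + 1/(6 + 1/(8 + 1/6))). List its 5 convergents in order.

Using the convergent recurrence p_i = a_i*p_{i-1} + p_{i-2}, q_i = a_i*q_{i-1} + q_{i-2} with p_{-2}=0, p_{-1}=1, q_{-2}=1, q_{-1}=0:
  i=0: a_0=2, p_0 = 2*1 + 0 = 2, q_0 = 2*0 + 1 = 1.
  i=1: a_1=7, p_1 = 7*2 + 1 = 15, q_1 = 7*1 + 0 = 7.
  i=2: a_2=6, p_2 = 6*15 + 2 = 92, q_2 = 6*7 + 1 = 43.
  i=3: a_3=8, p_3 = 8*92 + 15 = 751, q_3 = 8*43 + 7 = 351.
  i=4: a_4=6, p_4 = 6*751 + 92 = 4598, q_4 = 6*351 + 43 = 2149.

2/1, 15/7, 92/43, 751/351, 4598/2149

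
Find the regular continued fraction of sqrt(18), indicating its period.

[4; (4, 8)]

Write x_i = (sqrt(18) + m_i)/d_i with (m_0, d_0) = (0, 1). a_0 = floor(sqrt(18)) = 4, since 4^2 = 16 <= 18 < 25 = 5^2.
Iterate m_{i+1} = d_i*a_i - m_i, d_{i+1} = (18 - m_{i+1}^2)/d_i, a_{i+1} = floor((a_0 + m_{i+1})/d_{i+1}):
  m_1 = 1*4 - 0 = 4, d_1 = (18 - 4^2)/1 = 2/1 = 2, a_1 = floor((4 + 4)/2) = 4.
  m_2 = 2*4 - 4 = 4, d_2 = (18 - 4^2)/2 = 2/2 = 1, a_2 = floor((4 + 4)/1) = 8.
  m_3 = 1*8 - 4 = 4, d_3 = (18 - 4^2)/1 = 2/1 = 2: (m_3, d_3) = (m_1, d_1) = (4, 2), so from here the quotients repeat a_1, a_2; the period length is 2.
Hence the expansion of sqrt(18) is a_0 = 4 followed by the repeating block 4, 8 (period 2).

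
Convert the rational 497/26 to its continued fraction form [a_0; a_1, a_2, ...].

Run the Euclidean algorithm on 497 and 26; the successive quotients are the partial quotients a_0, a_1, ... (each step inverts the fractional part left over by the previous one):
  497 = 19*26 + 3, so a_0 = 19.
  26 = 8*3 + 2, so a_1 = 8.
  3 = 1*2 + 1, so a_2 = 1.
  2 = 2*1 + 0, so a_3 = 2.
The remainder reaches 0 after 4 divisions, so the expansion has 4 partial quotients, read off in order.

[19; 8, 1, 2]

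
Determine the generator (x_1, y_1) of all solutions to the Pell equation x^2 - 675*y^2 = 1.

(x, y) = (26, 1)

First expand sqrt(675) as a continued fraction. With x_i = (sqrt(675) + m_i)/d_i and (m_0, d_0) = (0, 1): a_0 = floor(sqrt(675)) = 25, since 25^2 = 625 <= 675 < 676 = 26^2.
Iterate m_{i+1} = d_i*a_i - m_i, d_{i+1} = (675 - m_{i+1}^2)/d_i, a_{i+1} = floor((a_0 + m_{i+1})/d_{i+1}):
  m_1 = 1*25 - 0 = 25, d_1 = (675 - 25^2)/1 = 50/1 = 50, a_1 = floor((25 + 25)/50) = 1.
  m_2 = 50*1 - 25 = 25, d_2 = (675 - 25^2)/50 = 50/50 = 1, a_2 = floor((25 + 25)/1) = 50.
  m_3 = 1*50 - 25 = 25, d_3 = (675 - 25^2)/1 = 50/1 = 50: (m_3, d_3) = (m_1, d_1) = (25, 50), so from here the quotients repeat a_1, a_2; the period length is 2.
So sqrt(675) = [25; (1, 50)] with period length k = 2.
k is even, so the fundamental solution of x^2 - 675y^2 = 1 is (p_{k-1}, q_{k-1}) = (p_1, q_1); compute convergents through index 1.
Convergents (p_i = a_i*p_{i-1} + p_{i-2}, q_i = a_i*q_{i-1} + q_{i-2} with p_{-2}=0, p_{-1}=1, q_{-2}=1, q_{-1}=0):
  i=0: a_0=25, p_0 = 25*1 + 0 = 25, q_0 = 25*0 + 1 = 1.
  i=1: a_1=1, p_1 = 1*25 + 1 = 26, q_1 = 1*1 + 0 = 1.
Check: 26^2 - 675*1^2 = 676 - 675 = 1, so (x, y) = (26, 1) solves the equation, and by the theorem it is the least positive solution.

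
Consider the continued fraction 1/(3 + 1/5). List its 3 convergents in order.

Using the convergent recurrence p_i = a_i*p_{i-1} + p_{i-2}, q_i = a_i*q_{i-1} + q_{i-2} with p_{-2}=0, p_{-1}=1, q_{-2}=1, q_{-1}=0:
  i=0: a_0=0, p_0 = 0*1 + 0 = 0, q_0 = 0*0 + 1 = 1.
  i=1: a_1=3, p_1 = 3*0 + 1 = 1, q_1 = 3*1 + 0 = 3.
  i=2: a_2=5, p_2 = 5*1 + 0 = 5, q_2 = 5*3 + 1 = 16.

0/1, 1/3, 5/16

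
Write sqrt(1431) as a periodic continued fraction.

Write x_i = (sqrt(1431) + m_i)/d_i with (m_0, d_0) = (0, 1). a_0 = floor(sqrt(1431)) = 37, since 37^2 = 1369 <= 1431 < 1444 = 38^2.
Iterate m_{i+1} = d_i*a_i - m_i, d_{i+1} = (1431 - m_{i+1}^2)/d_i, a_{i+1} = floor((a_0 + m_{i+1})/d_{i+1}):
  m_1 = 1*37 - 0 = 37, d_1 = (1431 - 37^2)/1 = 62/1 = 62, a_1 = floor((37 + 37)/62) = 1.
  m_2 = 62*1 - 37 = 25, d_2 = (1431 - 25^2)/62 = 806/62 = 13, a_2 = floor((37 + 25)/13) = 4.
  m_3 = 13*4 - 25 = 27, d_3 = (1431 - 27^2)/13 = 702/13 = 54, a_3 = floor((37 + 27)/54) = 1.
  m_4 = 54*1 - 27 = 27, d_4 = (1431 - 27^2)/54 = 702/54 = 13, a_4 = floor((37 + 27)/13) = 4.
  m_5 = 13*4 - 27 = 25, d_5 = (1431 - 25^2)/13 = 806/13 = 62, a_5 = floor((37 + 25)/62) = 1.
  m_6 = 62*1 - 25 = 37, d_6 = (1431 - 37^2)/62 = 62/62 = 1, a_6 = floor((37 + 37)/1) = 74.
  m_7 = 1*74 - 37 = 37, d_7 = (1431 - 37^2)/1 = 62/1 = 62: (m_7, d_7) = (m_1, d_1) = (37, 62), so from here the quotients repeat a_1, ..., a_6; the period length is 6.
Hence the expansion of sqrt(1431) is a_0 = 37 followed by the repeating block 1, 4, 1, 4, 1, 74 (period 6).

[37; (1, 4, 1, 4, 1, 74)]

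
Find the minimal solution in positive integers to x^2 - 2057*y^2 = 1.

(x, y) = (2177, 48)

First expand sqrt(2057) as a continued fraction. With x_i = (sqrt(2057) + m_i)/d_i and (m_0, d_0) = (0, 1): a_0 = floor(sqrt(2057)) = 45, since 45^2 = 2025 <= 2057 < 2116 = 46^2.
Iterate m_{i+1} = d_i*a_i - m_i, d_{i+1} = (2057 - m_{i+1}^2)/d_i, a_{i+1} = floor((a_0 + m_{i+1})/d_{i+1}):
  m_1 = 1*45 - 0 = 45, d_1 = (2057 - 45^2)/1 = 32/1 = 32, a_1 = floor((45 + 45)/32) = 2.
  m_2 = 32*2 - 45 = 19, d_2 = (2057 - 19^2)/32 = 1696/32 = 53, a_2 = floor((45 + 19)/53) = 1.
  m_3 = 53*1 - 19 = 34, d_3 = (2057 - 34^2)/53 = 901/53 = 17, a_3 = floor((45 + 34)/17) = 4.
  m_4 = 17*4 - 34 = 34, d_4 = (2057 - 34^2)/17 = 901/17 = 53, a_4 = floor((45 + 34)/53) = 1.
  m_5 = 53*1 - 34 = 19, d_5 = (2057 - 19^2)/53 = 1696/53 = 32, a_5 = floor((45 + 19)/32) = 2.
  m_6 = 32*2 - 19 = 45, d_6 = (2057 - 45^2)/32 = 32/32 = 1, a_6 = floor((45 + 45)/1) = 90.
  m_7 = 1*90 - 45 = 45, d_7 = (2057 - 45^2)/1 = 32/1 = 32: (m_7, d_7) = (m_1, d_1) = (45, 32), so from here the quotients repeat a_1, ..., a_6; the period length is 6.
So sqrt(2057) = [45; (2, 1, 4, 1, 2, 90)] with period length k = 6.
k is even, so the fundamental solution of x^2 - 2057y^2 = 1 is (p_{k-1}, q_{k-1}) = (p_5, q_5); compute convergents through index 5.
Convergents (p_i = a_i*p_{i-1} + p_{i-2}, q_i = a_i*q_{i-1} + q_{i-2} with p_{-2}=0, p_{-1}=1, q_{-2}=1, q_{-1}=0):
  i=0: a_0=45, p_0 = 45*1 + 0 = 45, q_0 = 45*0 + 1 = 1.
  i=1: a_1=2, p_1 = 2*45 + 1 = 91, q_1 = 2*1 + 0 = 2.
  i=2: a_2=1, p_2 = 1*91 + 45 = 136, q_2 = 1*2 + 1 = 3.
  i=3: a_3=4, p_3 = 4*136 + 91 = 635, q_3 = 4*3 + 2 = 14.
  i=4: a_4=1, p_4 = 1*635 + 136 = 771, q_4 = 1*14 + 3 = 17.
  i=5: a_5=2, p_5 = 2*771 + 635 = 2177, q_5 = 2*17 + 14 = 48.
Check: 2177^2 - 2057*48^2 = 4739329 - 4739328 = 1, so (x, y) = (2177, 48) solves the equation, and by the theorem it is the least positive solution.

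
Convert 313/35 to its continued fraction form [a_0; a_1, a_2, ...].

Run the Euclidean algorithm on 313 and 35; the successive quotients are the partial quotients a_0, a_1, ... (each step inverts the fractional part left over by the previous one):
  313 = 8*35 + 33, so a_0 = 8.
  35 = 1*33 + 2, so a_1 = 1.
  33 = 16*2 + 1, so a_2 = 16.
  2 = 2*1 + 0, so a_3 = 2.
The remainder reaches 0 after 4 divisions, so the expansion has 4 partial quotients, read off in order.

[8; 1, 16, 2]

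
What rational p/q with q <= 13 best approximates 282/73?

27/7

Expand x = 282/73 as a continued fraction with the Euclidean algorithm:
  282 = 3*73 + 63, so a_0 = 3.
  73 = 1*63 + 10, so a_1 = 1.
  63 = 6*10 + 3, so a_2 = 6.
  10 = 3*3 + 1, so a_3 = 3.
  3 = 3*1 + 0, so a_4 = 3.
so x = [3; 1, 6, 3, 3].
Convergents (p_i = a_i*p_{i-1} + p_{i-2}, q_i = a_i*q_{i-1} + q_{i-2} with p_{-2}=0, p_{-1}=1, q_{-2}=1, q_{-1}=0), until the denominator exceeds 13:
  i=0: a_0=3, p_0 = 3*1 + 0 = 3, q_0 = 3*0 + 1 = 1.
  i=1: a_1=1, p_1 = 1*3 + 1 = 4, q_1 = 1*1 + 0 = 1.
  i=2: a_2=6, p_2 = 6*4 + 3 = 27, q_2 = 6*1 + 1 = 7.
  i=3: a_3=3, p_3 = 3*27 + 4 = 85, q_3 = 3*7 + 1 = 22.
q_3 = 22 > 13, so the last convergent with denominator <= 13 is p_2/q_2 = 27/7.
The closest fraction with denominator <= 13 is either p_2/q_2 or the intermediate fraction (k*p_2 + p_1)/(k*q_2 + q_1) with the largest k >= 1 whose denominator stays <= 13; these approach x as k grows, and every other convergent or intermediate fraction in range is farther away.
Largest k: floor((13 - q_1)/q_2) = floor((13 - 1)/7) = 1.
That gives (1*27 + 4)/(1*7 + 1) = 31/8.
Compare the errors: |x - 27/7| = |282*7 - 27*73|/(73*7) = 3/511, and |x - 31/8| = |282*8 - 31*73|/(73*8) = 7/584.
Cross-multiplying, 3*584 = 1752 < 3577 = 7*511, so 3/511 is smaller: the convergent 27/7 is closer to x than 31/8.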